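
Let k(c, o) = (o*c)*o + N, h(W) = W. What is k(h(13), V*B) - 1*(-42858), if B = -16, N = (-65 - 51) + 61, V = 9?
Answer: 312371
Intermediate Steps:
N = -55 (N = -116 + 61 = -55)
k(c, o) = -55 + c*o² (k(c, o) = (o*c)*o - 55 = (c*o)*o - 55 = c*o² - 55 = -55 + c*o²)
k(h(13), V*B) - 1*(-42858) = (-55 + 13*(9*(-16))²) - 1*(-42858) = (-55 + 13*(-144)²) + 42858 = (-55 + 13*20736) + 42858 = (-55 + 269568) + 42858 = 269513 + 42858 = 312371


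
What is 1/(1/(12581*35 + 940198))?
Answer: 1380533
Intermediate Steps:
1/(1/(12581*35 + 940198)) = 1/(1/(440335 + 940198)) = 1/(1/1380533) = 1380533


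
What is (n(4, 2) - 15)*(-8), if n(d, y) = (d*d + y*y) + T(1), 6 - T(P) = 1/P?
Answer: -80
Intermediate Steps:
T(P) = 6 - 1/P
n(d, y) = 5 + d**2 + y**2 (n(d, y) = (d*d + y*y) + (6 - 1/1) = (d**2 + y**2) + (6 - 1*1) = (d**2 + y**2) + (6 - 1) = (d**2 + y**2) + 5 = 5 + d**2 + y**2)
(n(4, 2) - 15)*(-8) = ((5 + 4**2 + 2**2) - 15)*(-8) = ((5 + 16 + 4) - 15)*(-8) = (25 - 15)*(-8) = 10*(-8) = -80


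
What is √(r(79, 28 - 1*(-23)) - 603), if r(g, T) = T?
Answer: 2*I*√138 ≈ 23.495*I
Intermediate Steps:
√(r(79, 28 - 1*(-23)) - 603) = √((28 - 1*(-23)) - 603) = √((28 + 23) - 603) = √(51 - 603) = √(-552) = 2*I*√138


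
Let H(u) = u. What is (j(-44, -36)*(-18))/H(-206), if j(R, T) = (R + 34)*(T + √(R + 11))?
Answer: 3240/103 - 90*I*√33/103 ≈ 31.456 - 5.0195*I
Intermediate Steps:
j(R, T) = (34 + R)*(T + √(11 + R))
(j(-44, -36)*(-18))/H(-206) = ((34*(-36) + 34*√(11 - 44) - 44*(-36) - 44*√(11 - 44))*(-18))/(-206) = ((-1224 + 34*√(-33) + 1584 - 44*I*√33)*(-18))*(-1/206) = ((-1224 + 34*(I*√33) + 1584 - 44*I*√33)*(-18))*(-1/206) = ((-1224 + 34*I*√33 + 1584 - 44*I*√33)*(-18))*(-1/206) = ((360 - 10*I*√33)*(-18))*(-1/206) = (-6480 + 180*I*√33)*(-1/206) = 3240/103 - 90*I*√33/103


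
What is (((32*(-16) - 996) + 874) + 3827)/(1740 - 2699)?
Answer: -3193/959 ≈ -3.3295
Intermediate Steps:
(((32*(-16) - 996) + 874) + 3827)/(1740 - 2699) = (((-512 - 996) + 874) + 3827)/(-959) = ((-1508 + 874) + 3827)*(-1/959) = (-634 + 3827)*(-1/959) = 3193*(-1/959) = -3193/959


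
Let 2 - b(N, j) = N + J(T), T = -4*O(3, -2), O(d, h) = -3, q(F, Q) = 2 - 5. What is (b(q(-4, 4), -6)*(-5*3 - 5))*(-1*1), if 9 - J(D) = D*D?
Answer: 2800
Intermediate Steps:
q(F, Q) = -3
T = 12 (T = -4*(-3) = 12)
J(D) = 9 - D² (J(D) = 9 - D*D = 9 - D²)
b(N, j) = 137 - N (b(N, j) = 2 - (N + (9 - 1*12²)) = 2 - (N + (9 - 1*144)) = 2 - (N + (9 - 144)) = 2 - (N - 135) = 2 - (-135 + N) = 2 + (135 - N) = 137 - N)
(b(q(-4, 4), -6)*(-5*3 - 5))*(-1*1) = ((137 - 1*(-3))*(-5*3 - 5))*(-1*1) = ((137 + 3)*(-15 - 5))*(-1) = (140*(-20))*(-1) = -2800*(-1) = 2800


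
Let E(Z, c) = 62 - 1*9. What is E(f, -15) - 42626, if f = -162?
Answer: -42573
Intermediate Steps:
E(Z, c) = 53 (E(Z, c) = 62 - 9 = 53)
E(f, -15) - 42626 = 53 - 42626 = -42573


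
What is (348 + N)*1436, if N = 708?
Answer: 1516416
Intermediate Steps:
(348 + N)*1436 = (348 + 708)*1436 = 1056*1436 = 1516416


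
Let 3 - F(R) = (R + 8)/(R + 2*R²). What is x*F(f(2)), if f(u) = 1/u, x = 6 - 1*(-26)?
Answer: -176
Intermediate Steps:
x = 32 (x = 6 + 26 = 32)
F(R) = 3 - (8 + R)/(R + 2*R²) (F(R) = 3 - (R + 8)/(R + 2*R²) = 3 - (8 + R)/(R + 2*R²))
x*F(f(2)) = 32*(2*(-4 + 1/2 + 3*(1/2)²)/((1/2)*(1 + 2/2))) = 32*(2*(-4 + ½ + 3*(½)²)/((½)*(1 + 2*(½)))) = 32*(2*2*(-4 + ½ + 3*(¼))/(1 + 1)) = 32*(2*2*(-4 + ½ + ¾)/2) = 32*(2*2*(½)*(-11/4)) = 32*(-11/2) = -176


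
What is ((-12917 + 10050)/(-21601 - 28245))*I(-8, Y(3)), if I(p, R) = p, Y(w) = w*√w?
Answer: -11468/24923 ≈ -0.46014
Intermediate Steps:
Y(w) = w^(3/2)
((-12917 + 10050)/(-21601 - 28245))*I(-8, Y(3)) = ((-12917 + 10050)/(-21601 - 28245))*(-8) = -2867/(-49846)*(-8) = -2867*(-1/49846)*(-8) = (2867/49846)*(-8) = -11468/24923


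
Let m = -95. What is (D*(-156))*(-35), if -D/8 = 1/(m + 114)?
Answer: -43680/19 ≈ -2298.9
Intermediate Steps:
D = -8/19 (D = -8/(-95 + 114) = -8/19 ≈ -0.42105)
(D*(-156))*(-35) = -8/19*(-156)*(-35) = (1248/19)*(-35) = -43680/19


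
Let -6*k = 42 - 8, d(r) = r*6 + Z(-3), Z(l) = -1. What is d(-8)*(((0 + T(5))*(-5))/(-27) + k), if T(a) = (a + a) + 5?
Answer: 1274/9 ≈ 141.56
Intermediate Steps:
T(a) = 5 + 2*a (T(a) = 2*a + 5 = 5 + 2*a)
d(r) = -1 + 6*r (d(r) = r*6 - 1 = 6*r - 1 = -1 + 6*r)
k = -17/3 (k = -(42 - 8)/6 = -⅙*34 = -17/3 ≈ -5.6667)
d(-8)*(((0 + T(5))*(-5))/(-27) + k) = (-1 + 6*(-8))*(((0 + (5 + 2*5))*(-5))/(-27) - 17/3) = (-1 - 48)*(((0 + (5 + 10))*(-5))*(-1/27) - 17/3) = -49*(((0 + 15)*(-5))*(-1/27) - 17/3) = -49*((15*(-5))*(-1/27) - 17/3) = -49*(-75*(-1/27) - 17/3) = -49*(25/9 - 17/3) = -49*(-26/9) = 1274/9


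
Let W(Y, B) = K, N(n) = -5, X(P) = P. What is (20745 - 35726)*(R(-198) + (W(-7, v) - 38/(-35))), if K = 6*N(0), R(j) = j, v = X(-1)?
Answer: 118979102/35 ≈ 3.3994e+6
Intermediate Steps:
v = -1
K = -30 (K = 6*(-5) = -30)
W(Y, B) = -30
(20745 - 35726)*(R(-198) + (W(-7, v) - 38/(-35))) = (20745 - 35726)*(-198 + (-30 - 38/(-35))) = -14981*(-198 + (-30 - 38*(-1/35))) = -14981*(-198 + (-30 + 38/35)) = -14981*(-198 - 1012/35) = -14981*(-7942/35) = 118979102/35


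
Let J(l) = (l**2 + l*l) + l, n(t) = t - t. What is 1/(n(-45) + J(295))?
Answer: 1/174345 ≈ 5.7358e-6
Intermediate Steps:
n(t) = 0
J(l) = l + 2*l**2 (J(l) = (l**2 + l**2) + l = 2*l**2 + l = l + 2*l**2)
1/(n(-45) + J(295)) = 1/(0 + 295*(1 + 2*295)) = 1/(0 + 295*(1 + 590)) = 1/(0 + 295*591) = 1/(0 + 174345) = 1/174345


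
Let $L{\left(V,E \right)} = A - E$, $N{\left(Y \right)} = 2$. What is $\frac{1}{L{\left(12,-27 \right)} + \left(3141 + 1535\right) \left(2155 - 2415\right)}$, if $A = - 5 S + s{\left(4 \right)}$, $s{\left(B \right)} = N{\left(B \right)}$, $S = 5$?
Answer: $- \frac{1}{1215756} \approx -8.2253 \cdot 10^{-7}$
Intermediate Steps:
$s{\left(B \right)} = 2$
$A = -23$ ($A = \left(-5\right) 5 + 2 = -25 + 2 = -23$)
$L{\left(V,E \right)} = -23 - E$
$\frac{1}{L{\left(12,-27 \right)} + \left(3141 + 1535\right) \left(2155 - 2415\right)} = \frac{1}{\left(-23 - -27\right) + \left(3141 + 1535\right) \left(2155 - 2415\right)} = \frac{1}{\left(-23 + 27\right) + 4676 \left(-260\right)} = \frac{1}{4 - 1215760} = \frac{1}{-1215756} = - \frac{1}{1215756}$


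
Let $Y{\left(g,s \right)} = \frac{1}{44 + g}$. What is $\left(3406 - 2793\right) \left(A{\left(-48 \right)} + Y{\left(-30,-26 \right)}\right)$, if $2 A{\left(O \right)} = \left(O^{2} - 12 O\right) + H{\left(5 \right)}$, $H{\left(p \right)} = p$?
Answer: $\frac{6190074}{7} \approx 8.843 \cdot 10^{5}$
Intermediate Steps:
$A{\left(O \right)} = \frac{5}{2} + \frac{O^{2}}{2} - 6 O$ ($A{\left(O \right)} = \frac{\left(O^{2} - 12 O\right) + 5}{2} = \frac{5 + O^{2} - 12 O}{2} = \frac{5}{2} + \frac{O^{2}}{2} - 6 O$)
$\left(3406 - 2793\right) \left(A{\left(-48 \right)} + Y{\left(-30,-26 \right)}\right) = \left(3406 - 2793\right) \left(\left(\frac{5}{2} + \frac{\left(-48\right)^{2}}{2} - -288\right) + \frac{1}{44 - 30}\right) = 613 \left(\left(\frac{5}{2} + \frac{1}{2} \cdot 2304 + 288\right) + \frac{1}{14}\right) = 613 \left(\left(\frac{5}{2} + 1152 + 288\right) + \frac{1}{14}\right) = 613 \left(\frac{2885}{2} + \frac{1}{14}\right) = 613 \cdot \frac{10098}{7} = \frac{6190074}{7}$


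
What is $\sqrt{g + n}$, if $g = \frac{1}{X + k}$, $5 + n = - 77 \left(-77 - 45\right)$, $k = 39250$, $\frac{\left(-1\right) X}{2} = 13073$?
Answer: $\frac{\sqrt{11196044587}}{1092} \approx 96.897$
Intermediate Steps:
$X = -26146$ ($X = \left(-2\right) 13073 = -26146$)
$n = 9389$ ($n = -5 - 77 \left(-77 - 45\right) = -5 - -9394 = -5 + 9394 = 9389$)
$g = \frac{1}{13104}$ ($g = \frac{1}{-26146 + 39250} = \frac{1}{13104} \approx 7.6313 \cdot 10^{-5}$)
$\sqrt{g + n} = \sqrt{\frac{1}{13104} + 9389} = \sqrt{\frac{123033457}{13104}} = \frac{\sqrt{11196044587}}{1092}$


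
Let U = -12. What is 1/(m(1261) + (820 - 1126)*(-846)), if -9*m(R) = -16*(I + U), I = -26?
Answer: 9/2329276 ≈ 3.8639e-6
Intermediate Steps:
m(R) = -608/9 (m(R) = -(-16)*(-26 - 12)/9 = -(-16)*(-38)/9 = -⅑*608 = -608/9)
1/(m(1261) + (820 - 1126)*(-846)) = 1/(-608/9 + (820 - 1126)*(-846)) = 1/(-608/9 - 306*(-846)) = 1/(-608/9 + 258876) = 1/(2329276/9) = 9/2329276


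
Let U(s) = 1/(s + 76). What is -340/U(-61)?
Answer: -5100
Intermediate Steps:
U(s) = 1/(76 + s)
-340/U(-61) = -340/(1/(76 - 61)) = -340/(1/15) = -340/1/15 = -340*15 = -5100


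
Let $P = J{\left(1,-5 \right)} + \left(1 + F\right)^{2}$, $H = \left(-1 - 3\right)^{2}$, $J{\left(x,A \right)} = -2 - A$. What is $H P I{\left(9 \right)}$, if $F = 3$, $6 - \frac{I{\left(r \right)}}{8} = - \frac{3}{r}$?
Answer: $\frac{46208}{3} \approx 15403.0$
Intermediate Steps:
$I{\left(r \right)} = 48 + \frac{24}{r}$ ($I{\left(r \right)} = 48 - 8 \left(- \frac{3}{r}\right) = 48 + \frac{24}{r}$)
$H = 16$ ($H = \left(-4\right)^{2} = 16$)
$P = 19$ ($P = \left(-2 - -5\right) + \left(1 + 3\right)^{2} = \left(-2 + 5\right) + 4^{2} = 3 + 16 = 19$)
$H P I{\left(9 \right)} = 16 \cdot 19 \left(48 + \frac{24}{9}\right) = 304 \left(48 + 24 \cdot \frac{1}{9}\right) = 304 \left(48 + \frac{8}{3}\right) = 304 \cdot \frac{152}{3} = \frac{46208}{3}$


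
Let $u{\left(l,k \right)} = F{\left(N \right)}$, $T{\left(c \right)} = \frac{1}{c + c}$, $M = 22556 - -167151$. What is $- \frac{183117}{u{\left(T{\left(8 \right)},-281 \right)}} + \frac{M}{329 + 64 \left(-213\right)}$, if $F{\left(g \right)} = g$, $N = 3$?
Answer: $- \frac{812191524}{13303} \approx -61053.0$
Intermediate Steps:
$M = 189707$ ($M = 22556 + 167151 = 189707$)
$T{\left(c \right)} = \frac{1}{2 c}$
$u{\left(l,k \right)} = 3$
$- \frac{183117}{u{\left(T{\left(8 \right)},-281 \right)}} + \frac{M}{329 + 64 \left(-213\right)} = - \frac{183117}{3} + \frac{189707}{329 + 64 \left(-213\right)} = \left(-183117\right) \frac{1}{3} + \frac{189707}{329 - 13632} = -61039 + \frac{189707}{-13303} = -61039 + 189707 \left(- \frac{1}{13303}\right) = -61039 - \frac{189707}{13303} = - \frac{812191524}{13303}$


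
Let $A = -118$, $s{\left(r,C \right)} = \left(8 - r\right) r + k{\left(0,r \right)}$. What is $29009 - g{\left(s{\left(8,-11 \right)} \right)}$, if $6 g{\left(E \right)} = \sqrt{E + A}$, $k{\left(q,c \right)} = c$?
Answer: $29009 - \frac{i \sqrt{110}}{6} \approx 29009.0 - 1.748 i$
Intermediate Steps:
$s{\left(r,C \right)} = r + r \left(8 - r\right)$ ($s{\left(r,C \right)} = \left(8 - r\right) r + r = r \left(8 - r\right) + r = r + r \left(8 - r\right)$)
$g{\left(E \right)} = \frac{\sqrt{-118 + E}}{6}$ ($g{\left(E \right)} = \frac{\sqrt{E - 118}}{6} = \frac{\sqrt{-118 + E}}{6}$)
$29009 - g{\left(s{\left(8,-11 \right)} \right)} = 29009 - \frac{\sqrt{-118 + 8 \left(9 - 8\right)}}{6} = 29009 - \frac{\sqrt{-118 + 8 \cdot 1}}{6} = 29009 - \frac{\sqrt{-118 + 8}}{6} = 29009 - \frac{\sqrt{-110}}{6} = 29009 - \frac{i \sqrt{110}}{6}$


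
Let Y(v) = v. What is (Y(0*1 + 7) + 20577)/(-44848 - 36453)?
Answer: -20584/81301 ≈ -0.25318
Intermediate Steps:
(Y(0*1 + 7) + 20577)/(-44848 - 36453) = ((0*1 + 7) + 20577)/(-44848 - 36453) = ((0 + 7) + 20577)/(-81301) = (7 + 20577)*(-1/81301) = 20584*(-1/81301) = -20584/81301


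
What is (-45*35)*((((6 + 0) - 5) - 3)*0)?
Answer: 0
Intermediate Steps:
(-45*35)*((((6 + 0) - 5) - 3)*0) = -1575*((6 - 5) - 3)*0 = -1575*(1 - 3)*0 = -(-3150)*0 = -1575*0 = 0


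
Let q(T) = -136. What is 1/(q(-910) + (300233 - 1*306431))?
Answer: -1/6334 ≈ -0.00015788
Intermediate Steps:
1/(q(-910) + (300233 - 1*306431)) = 1/(-136 + (300233 - 1*306431)) = 1/(-136 + (300233 - 306431)) = 1/(-136 - 6198) = 1/(-6334) = -1/6334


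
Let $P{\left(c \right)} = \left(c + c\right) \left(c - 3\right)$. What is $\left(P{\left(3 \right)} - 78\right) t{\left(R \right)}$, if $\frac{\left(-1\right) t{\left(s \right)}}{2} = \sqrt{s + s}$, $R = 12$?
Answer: $312 \sqrt{6} \approx 764.24$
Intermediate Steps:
$P{\left(c \right)} = 2 c \left(-3 + c\right)$
$t{\left(s \right)} = - 2 \sqrt{2} \sqrt{s}$ ($t{\left(s \right)} = - 2 \sqrt{s + s} = - 2 \sqrt{2 s} = - 2 \sqrt{2} \sqrt{s}$)
$\left(P{\left(3 \right)} - 78\right) t{\left(R \right)} = \left(2 \cdot 3 \left(-3 + 3\right) - 78\right) \left(- 2 \sqrt{2} \sqrt{12}\right) = \left(2 \cdot 3 \cdot 0 - 78\right) \left(- 2 \sqrt{2} \cdot 2 \sqrt{3}\right) = \left(0 - 78\right) \left(- 4 \sqrt{6}\right) = - 78 \left(- 4 \sqrt{6}\right) = 312 \sqrt{6}$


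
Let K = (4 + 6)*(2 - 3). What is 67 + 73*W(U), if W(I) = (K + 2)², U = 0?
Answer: 4739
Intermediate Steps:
K = -10 (K = 10*(-1) = -10)
W(I) = 64 (W(I) = (-10 + 2)² = (-8)² = 64)
67 + 73*W(U) = 67 + 73*64 = 67 + 4672 = 4739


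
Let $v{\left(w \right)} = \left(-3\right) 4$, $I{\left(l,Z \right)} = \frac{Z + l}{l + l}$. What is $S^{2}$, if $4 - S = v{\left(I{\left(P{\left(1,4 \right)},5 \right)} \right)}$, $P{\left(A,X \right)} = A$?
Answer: $256$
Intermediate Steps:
$I{\left(l,Z \right)} = \frac{Z + l}{2 l}$
$v{\left(w \right)} = -12$
$S = 16$ ($S = 4 - -12 = 4 + 12 = 16$)
$S^{2} = 16^{2} = 256$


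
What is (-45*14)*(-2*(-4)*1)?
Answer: -5040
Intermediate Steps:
(-45*14)*(-2*(-4)*1) = -5040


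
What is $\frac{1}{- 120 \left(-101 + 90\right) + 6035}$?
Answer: $\frac{1}{7355} \approx 0.00013596$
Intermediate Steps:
$\frac{1}{- 120 \left(-101 + 90\right) + 6035} = \frac{1}{\left(-120\right) \left(-11\right) + 6035} = \frac{1}{1320 + 6035} = \frac{1}{7355}$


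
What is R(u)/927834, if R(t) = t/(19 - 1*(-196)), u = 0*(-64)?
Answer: 0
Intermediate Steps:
u = 0
R(t) = t/215 (R(t) = t/(19 + 196) = t/215)
R(u)/927834 = ((1/215)*0)/927834 = 0*(1/927834) = 0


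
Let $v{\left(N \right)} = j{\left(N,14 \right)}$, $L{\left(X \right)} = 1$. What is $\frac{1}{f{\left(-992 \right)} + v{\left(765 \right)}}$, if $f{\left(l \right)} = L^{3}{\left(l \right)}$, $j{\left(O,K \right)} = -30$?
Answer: $- \frac{1}{29} \approx -0.034483$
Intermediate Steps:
$v{\left(N \right)} = -30$
$f{\left(l \right)} = 1$ ($f{\left(l \right)} = 1^{3} = 1$)
$\frac{1}{f{\left(-992 \right)} + v{\left(765 \right)}} = \frac{1}{1 - 30} = \frac{1}{-29} = - \frac{1}{29}$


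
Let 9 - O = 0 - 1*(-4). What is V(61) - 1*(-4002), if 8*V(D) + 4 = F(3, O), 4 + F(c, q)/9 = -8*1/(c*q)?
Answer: 19982/5 ≈ 3996.4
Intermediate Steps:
O = 5 (O = 9 - (0 - 1*(-4)) = 9 - (0 + 4) = 9 - 1*4 = 9 - 4 = 5)
F(c, q) = -36 - 72/(c*q) (F(c, q) = -36 + 9*(-8*1/(c*q)) = -36 + 9*(-8/(c*q)) = -36 - 72/(c*q))
V(D) = -28/5 (V(D) = -1/2 + (-36 - 72/(3*5))/8 = -1/2 + (-36 - 72*1/3*1/5)/8 = -1/2 + (-36 - 24/5)/8 = -1/2 + (1/8)*(-204/5) = -1/2 - 51/10 = -28/5)
V(61) - 1*(-4002) = -28/5 - 1*(-4002) = -28/5 + 4002 = 19982/5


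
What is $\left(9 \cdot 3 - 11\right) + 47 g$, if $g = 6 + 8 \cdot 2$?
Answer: $1050$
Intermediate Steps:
$g = 22$ ($g = 6 + 16 = 22$)
$\left(9 \cdot 3 - 11\right) + 47 g = \left(9 \cdot 3 - 11\right) + 47 \cdot 22 = \left(27 - 11\right) + 1034 = 16 + 1034 = 1050$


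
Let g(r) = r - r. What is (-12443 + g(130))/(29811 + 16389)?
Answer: -12443/46200 ≈ -0.26933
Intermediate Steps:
g(r) = 0
(-12443 + g(130))/(29811 + 16389) = (-12443 + 0)/(29811 + 16389) = -12443/46200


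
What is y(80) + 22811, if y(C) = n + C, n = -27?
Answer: 22864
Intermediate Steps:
y(C) = -27 + C
y(80) + 22811 = (-27 + 80) + 22811 = 53 + 22811 = 22864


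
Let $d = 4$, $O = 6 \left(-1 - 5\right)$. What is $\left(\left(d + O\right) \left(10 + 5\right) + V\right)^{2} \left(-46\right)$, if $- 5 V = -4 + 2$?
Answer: $- \frac{264518584}{25} \approx -1.0581 \cdot 10^{7}$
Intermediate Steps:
$O = -36$ ($O = 6 \left(-6\right) = -36$)
$V = \frac{2}{5}$ ($V = - \frac{-4 + 2}{5} = \left(- \frac{1}{5}\right) \left(-2\right) = \frac{2}{5} \approx 0.4$)
$\left(\left(d + O\right) \left(10 + 5\right) + V\right)^{2} \left(-46\right) = \left(\left(4 - 36\right) \left(10 + 5\right) + \frac{2}{5}\right)^{2} \left(-46\right) = \left(\left(-32\right) 15 + \frac{2}{5}\right)^{2} \left(-46\right) = \left(-480 + \frac{2}{5}\right)^{2} \left(-46\right) = \left(- \frac{2398}{5}\right)^{2} \left(-46\right) = \frac{5750404}{25} \left(-46\right) = - \frac{264518584}{25}$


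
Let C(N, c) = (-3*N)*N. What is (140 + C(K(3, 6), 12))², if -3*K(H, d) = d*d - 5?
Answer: 292681/9 ≈ 32520.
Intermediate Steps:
K(H, d) = 5/3 - d²/3 (K(H, d) = -(d*d - 5)/3 = -(d² - 5)/3 = -(-5 + d²)/3 = 5/3 - d²/3)
C(N, c) = -3*N²
(140 + C(K(3, 6), 12))² = (140 - 3*(5/3 - ⅓*6²)²)² = (140 - 3*(5/3 - ⅓*36)²)² = (140 - 3*(5/3 - 12)²)² = (140 - 3*(-31/3)²)² = (140 - 3*961/9)² = (140 - 961/3)² = (-541/3)² = 292681/9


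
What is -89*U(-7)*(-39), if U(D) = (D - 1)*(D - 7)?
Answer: 388752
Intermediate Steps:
U(D) = (-1 + D)*(-7 + D)
-89*U(-7)*(-39) = -89*(7 + (-7)² - 8*(-7))*(-39) = -89*(7 + 49 + 56)*(-39) = -89*112*(-39) = -9968*(-39) = 388752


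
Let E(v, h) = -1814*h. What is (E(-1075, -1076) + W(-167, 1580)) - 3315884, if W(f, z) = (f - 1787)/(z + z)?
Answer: -2155152577/1580 ≈ -1.3640e+6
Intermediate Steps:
W(f, z) = (-1787 + f)/(2*z) (W(f, z) = (-1787 + f)/((2*z)) = (-1787 + f)*(1/(2*z)) = (-1787 + f)/(2*z))
(E(-1075, -1076) + W(-167, 1580)) - 3315884 = (-1814*(-1076) + (½)*(-1787 - 167)/1580) - 3315884 = (1951864 + (½)*(1/1580)*(-1954)) - 3315884 = (1951864 - 977/1580) - 3315884 = 3083944143/1580 - 3315884 = -2155152577/1580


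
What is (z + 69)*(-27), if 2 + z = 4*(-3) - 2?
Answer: -1431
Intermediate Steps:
z = -16 (z = -2 + (4*(-3) - 2) = -2 + (-12 - 2) = -2 - 14 = -16)
(z + 69)*(-27) = (-16 + 69)*(-27) = 53*(-27) = -1431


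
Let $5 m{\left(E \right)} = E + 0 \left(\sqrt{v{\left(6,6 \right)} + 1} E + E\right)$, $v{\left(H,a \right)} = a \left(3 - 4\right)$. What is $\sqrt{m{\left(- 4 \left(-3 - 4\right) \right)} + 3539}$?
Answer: $\frac{\sqrt{88615}}{5} \approx 59.537$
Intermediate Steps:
$v{\left(H,a \right)} = - a$ ($v{\left(H,a \right)} = a \left(-1\right) = - a$)
$m{\left(E \right)} = \frac{E}{5}$ ($m{\left(E \right)} = \frac{E + 0 \left(\sqrt{\left(-1\right) 6 + 1} E + E\right)}{5} = \frac{E + 0 \left(\sqrt{-6 + 1} E + E\right)}{5} = \frac{E + 0 \left(\sqrt{-5} E + E\right)}{5} = \frac{E + 0 \left(i \sqrt{5} E + E\right)}{5} = \frac{E + 0 \left(i E \sqrt{5} + E\right)}{5} = \frac{E + 0 \left(E + i E \sqrt{5}\right)}{5} = \frac{E + 0}{5} = \frac{E}{5}$)
$\sqrt{m{\left(- 4 \left(-3 - 4\right) \right)} + 3539} = \sqrt{\frac{\left(-4\right) \left(-3 - 4\right)}{5} + 3539} = \sqrt{\frac{\left(-4\right) \left(-7\right)}{5} + 3539} = \sqrt{\frac{1}{5} \cdot 28 + 3539} = \sqrt{\frac{28}{5} + 3539} = \sqrt{\frac{17723}{5}} = \frac{\sqrt{88615}}{5}$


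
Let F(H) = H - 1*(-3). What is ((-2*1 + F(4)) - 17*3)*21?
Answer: -966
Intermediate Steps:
F(H) = 3 + H (F(H) = H + 3 = 3 + H)
((-2*1 + F(4)) - 17*3)*21 = ((-2*1 + (3 + 4)) - 17*3)*21 = ((-2 + 7) - 51)*21 = (5 - 51)*21 = -46*21 = -966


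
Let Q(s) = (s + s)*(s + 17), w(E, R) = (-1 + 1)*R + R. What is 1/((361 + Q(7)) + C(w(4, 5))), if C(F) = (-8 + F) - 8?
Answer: 1/686 ≈ 0.0014577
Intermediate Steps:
w(E, R) = R (w(E, R) = 0*R + R = 0 + R = R)
Q(s) = 2*s*(17 + s) (Q(s) = (2*s)*(17 + s) = 2*s*(17 + s))
C(F) = -16 + F
1/((361 + Q(7)) + C(w(4, 5))) = 1/((361 + 2*7*(17 + 7)) + (-16 + 5)) = 1/((361 + 2*7*24) - 11) = 1/((361 + 336) - 11) = 1/(697 - 11) = 1/686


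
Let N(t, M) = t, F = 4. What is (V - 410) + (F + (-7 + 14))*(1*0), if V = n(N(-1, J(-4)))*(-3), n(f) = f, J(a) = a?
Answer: -407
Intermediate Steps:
V = 3 (V = -1*(-3) = 3)
(V - 410) + (F + (-7 + 14))*(1*0) = (3 - 410) + (4 + (-7 + 14))*(1*0) = -407 + (4 + 7)*0 = -407 + 11*0 = -407 + 0 = -407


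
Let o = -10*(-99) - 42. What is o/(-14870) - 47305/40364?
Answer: -370845211/300106340 ≈ -1.2357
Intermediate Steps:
o = 948 (o = 990 - 42 = 948)
o/(-14870) - 47305/40364 = 948/(-14870) - 47305/40364 = 948*(-1/14870) - 47305*1/40364 = -474/7435 - 47305/40364 = -370845211/300106340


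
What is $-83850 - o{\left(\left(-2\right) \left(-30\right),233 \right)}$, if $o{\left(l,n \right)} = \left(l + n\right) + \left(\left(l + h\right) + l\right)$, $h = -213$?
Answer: $-84050$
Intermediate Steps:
$o{\left(l,n \right)} = -213 + n + 3 l$ ($o{\left(l,n \right)} = \left(l + n\right) + \left(\left(l - 213\right) + l\right) = \left(l + n\right) + \left(\left(-213 + l\right) + l\right) = \left(l + n\right) + \left(-213 + 2 l\right) = -213 + n + 3 l$)
$-83850 - o{\left(\left(-2\right) \left(-30\right),233 \right)} = -83850 - \left(-213 + 233 + 3 \left(\left(-2\right) \left(-30\right)\right)\right) = -83850 - \left(-213 + 233 + 3 \cdot 60\right) = -83850 - \left(-213 + 233 + 180\right) = -83850 - 200 = -84050$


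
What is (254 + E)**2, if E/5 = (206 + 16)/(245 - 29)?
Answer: 87030241/1296 ≈ 67153.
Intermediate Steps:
E = 185/36 (E = 5*((206 + 16)/(245 - 29)) = 5*(222/216) = 5*(222*(1/216)) = 5*(37/36) = 185/36 ≈ 5.1389)
(254 + E)**2 = (254 + 185/36)**2 = (9329/36)**2 = 87030241/1296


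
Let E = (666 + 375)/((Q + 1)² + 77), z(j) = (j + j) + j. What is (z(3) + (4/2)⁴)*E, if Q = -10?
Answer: 26025/158 ≈ 164.72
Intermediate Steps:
z(j) = 3*j (z(j) = 2*j + j = 3*j)
E = 1041/158 (E = (666 + 375)/((-10 + 1)² + 77) = 1041/((-9)² + 77) = 1041/(81 + 77) = 1041/158 ≈ 6.5886)
(z(3) + (4/2)⁴)*E = (3*3 + (4/2)⁴)*(1041/158) = (9 + (4*(½))⁴)*(1041/158) = (9 + 2⁴)*(1041/158) = (9 + 16)*(1041/158) = 25*(1041/158) = 26025/158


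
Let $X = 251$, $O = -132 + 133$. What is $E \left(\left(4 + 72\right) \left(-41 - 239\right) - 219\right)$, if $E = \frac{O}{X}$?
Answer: $- \frac{21499}{251} \approx -85.653$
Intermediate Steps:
$O = 1$
$E = \frac{1}{251}$ ($E = 1 \cdot \frac{1}{251} = \frac{1}{251} \approx 0.0039841$)
$E \left(\left(4 + 72\right) \left(-41 - 239\right) - 219\right) = \frac{\left(4 + 72\right) \left(-41 - 239\right) - 219}{251} = \frac{76 \left(-280\right) - 219}{251} = \frac{-21280 - 219}{251} = \frac{1}{251} \left(-21499\right) = - \frac{21499}{251}$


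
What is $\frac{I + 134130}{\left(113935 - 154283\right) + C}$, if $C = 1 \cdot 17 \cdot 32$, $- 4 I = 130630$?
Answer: $- \frac{202945}{79608} \approx -2.5493$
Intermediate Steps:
$I = - \frac{65315}{2}$ ($I = \left(- \frac{1}{4}\right) 130630 = - \frac{65315}{2} \approx -32658.0$)
$C = 544$ ($C = 17 \cdot 32 = 544$)
$\frac{I + 134130}{\left(113935 - 154283\right) + C} = \frac{- \frac{65315}{2} + 134130}{\left(113935 - 154283\right) + 544} = \frac{202945}{2 \left(\left(113935 - 154283\right) + 544\right)} = \frac{202945}{2 \left(-40348 + 544\right)} = \frac{202945}{2 \left(-39804\right)} = \frac{202945}{2} \left(- \frac{1}{39804}\right) = - \frac{202945}{79608}$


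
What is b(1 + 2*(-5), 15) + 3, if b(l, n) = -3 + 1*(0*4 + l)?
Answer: -9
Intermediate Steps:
b(l, n) = -3 + l (b(l, n) = -3 + 1*(0 + l) = -3 + 1*l = -3 + l)
b(1 + 2*(-5), 15) + 3 = (-3 + (1 + 2*(-5))) + 3 = (-3 + (1 - 10)) + 3 = (-3 - 9) + 3 = -12 + 3 = -9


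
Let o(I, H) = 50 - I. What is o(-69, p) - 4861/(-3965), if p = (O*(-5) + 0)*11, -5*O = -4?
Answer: 476696/3965 ≈ 120.23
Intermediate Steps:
O = ⅘ (O = -⅕*(-4) = ⅘ ≈ 0.80000)
p = -44 (p = ((⅘)*(-5) + 0)*11 = (-4 + 0)*11 = -4*11 = -44)
o(-69, p) - 4861/(-3965) = (50 - 1*(-69)) - 4861/(-3965) = (50 + 69) - 4861*(-1/3965) = 119 + 4861/3965 = 476696/3965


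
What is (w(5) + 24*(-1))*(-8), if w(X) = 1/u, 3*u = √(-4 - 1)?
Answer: 192 + 24*I*√5/5 ≈ 192.0 + 10.733*I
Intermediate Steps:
u = I*√5/3 (u = √(-4 - 1)/3 = √(-5)/3 = (I*√5)/3 = I*√5/3 ≈ 0.74536*I)
w(X) = -3*I*√5/5 (w(X) = 1/(I*√5/3) = -3*I*√5/5)
(w(5) + 24*(-1))*(-8) = (-3*I*√5/5 + 24*(-1))*(-8) = (-3*I*√5/5 - 24)*(-8) = (-24 - 3*I*√5/5)*(-8) = 192 + 24*I*√5/5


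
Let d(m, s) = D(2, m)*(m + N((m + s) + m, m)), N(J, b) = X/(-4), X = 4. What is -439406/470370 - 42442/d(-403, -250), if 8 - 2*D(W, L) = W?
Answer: 539746763/15835790 ≈ 34.084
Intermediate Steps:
D(W, L) = 4 - W/2
N(J, b) = -1 (N(J, b) = 4/(-4) = 4*(-¼) = -1)
d(m, s) = -3 + 3*m (d(m, s) = (4 - ½*2)*(m - 1) = (4 - 1)*(-1 + m) = 3*(-1 + m) = -3 + 3*m)
-439406/470370 - 42442/d(-403, -250) = -439406/470370 - 42442/(-3 + 3*(-403)) = -439406*1/470370 - 42442/(-3 - 1209) = -219703/235185 - 42442/(-1212) = -219703/235185 - 42442*(-1/1212) = -219703/235185 + 21221/606 = 539746763/15835790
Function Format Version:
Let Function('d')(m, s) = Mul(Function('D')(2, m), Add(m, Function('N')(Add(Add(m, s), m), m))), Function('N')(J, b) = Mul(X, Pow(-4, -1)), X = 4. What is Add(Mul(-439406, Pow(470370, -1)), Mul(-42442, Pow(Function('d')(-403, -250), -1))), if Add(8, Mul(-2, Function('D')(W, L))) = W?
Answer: Rational(539746763, 15835790) ≈ 34.084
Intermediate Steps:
Function('D')(W, L) = Add(4, Mul(Rational(-1, 2), W))
Function('N')(J, b) = -1 (Function('N')(J, b) = Mul(4, Pow(-4, -1)) = Mul(4, Rational(-1, 4)) = -1)
Function('d')(m, s) = Add(-3, Mul(3, m)) (Function('d')(m, s) = Mul(Add(4, Mul(Rational(-1, 2), 2)), Add(m, -1)) = Mul(Add(4, -1), Add(-1, m)) = Mul(3, Add(-1, m)) = Add(-3, Mul(3, m)))
Add(Mul(-439406, Pow(470370, -1)), Mul(-42442, Pow(Function('d')(-403, -250), -1))) = Add(Mul(-439406, Pow(470370, -1)), Mul(-42442, Pow(Add(-3, Mul(3, -403)), -1))) = Add(Mul(-439406, Rational(1, 470370)), Mul(-42442, Pow(Add(-3, -1209), -1))) = Add(Rational(-219703, 235185), Mul(-42442, Pow(-1212, -1))) = Add(Rational(-219703, 235185), Mul(-42442, Rational(-1, 1212))) = Add(Rational(-219703, 235185), Rational(21221, 606)) = Rational(539746763, 15835790)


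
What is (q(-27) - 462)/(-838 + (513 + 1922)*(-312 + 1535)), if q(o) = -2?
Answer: -464/2977167 ≈ -0.00015585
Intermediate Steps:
(q(-27) - 462)/(-838 + (513 + 1922)*(-312 + 1535)) = (-2 - 462)/(-838 + (513 + 1922)*(-312 + 1535)) = -464/(-838 + 2435*1223) = -464/(-838 + 2978005) = -464/2977167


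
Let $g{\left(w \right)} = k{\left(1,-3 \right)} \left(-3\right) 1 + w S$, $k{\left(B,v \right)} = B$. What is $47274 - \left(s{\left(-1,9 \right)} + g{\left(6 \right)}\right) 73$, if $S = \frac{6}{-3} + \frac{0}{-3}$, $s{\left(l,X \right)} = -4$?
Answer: $48661$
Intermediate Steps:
$S = -2$ ($S = 6 \left(- \frac{1}{3}\right) + 0 \left(- \frac{1}{3}\right) = -2 + 0 = -2$)
$g{\left(w \right)} = -3 - 2 w$ ($g{\left(w \right)} = 1 \left(-3\right) 1 + w \left(-2\right) = \left(-3\right) 1 - 2 w = -3 - 2 w$)
$47274 - \left(s{\left(-1,9 \right)} + g{\left(6 \right)}\right) 73 = 47274 - \left(-4 - 15\right) 73 = 47274 - \left(-19\right) 73 = 47274 - -1387 = 47274 + 1387 = 48661$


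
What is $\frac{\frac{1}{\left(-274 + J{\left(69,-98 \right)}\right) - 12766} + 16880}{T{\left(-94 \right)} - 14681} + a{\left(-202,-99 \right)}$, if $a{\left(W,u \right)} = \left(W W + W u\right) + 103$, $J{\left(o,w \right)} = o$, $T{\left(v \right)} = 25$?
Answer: $\frac{11578002802801}{190102976} \approx 60904.0$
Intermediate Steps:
$a{\left(W,u \right)} = 103 + W^{2} + W u$ ($a{\left(W,u \right)} = \left(W^{2} + W u\right) + 103 = 103 + W^{2} + W u$)
$\frac{\frac{1}{\left(-274 + J{\left(69,-98 \right)}\right) - 12766} + 16880}{T{\left(-94 \right)} - 14681} + a{\left(-202,-99 \right)} = \frac{\frac{1}{\left(-274 + 69\right) - 12766} + 16880}{25 - 14681} + \left(103 + \left(-202\right)^{2} - -19998\right) = \frac{\frac{1}{-205 - 12766} + 16880}{-14656} + \left(103 + 40804 + 19998\right) = \left(\frac{1}{-12971} + 16880\right) \left(- \frac{1}{14656}\right) + 60905 = \left(- \frac{1}{12971} + 16880\right) \left(- \frac{1}{14656}\right) + 60905 = \frac{218950479}{12971} \left(- \frac{1}{14656}\right) + 60905 = - \frac{218950479}{190102976} + 60905 = \frac{11578002802801}{190102976}$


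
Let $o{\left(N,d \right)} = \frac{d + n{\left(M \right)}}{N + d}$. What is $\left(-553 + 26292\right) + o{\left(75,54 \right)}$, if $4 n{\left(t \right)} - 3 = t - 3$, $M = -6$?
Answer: $\frac{2213589}{86} \approx 25739.0$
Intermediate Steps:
$n{\left(t \right)} = \frac{t}{4}$ ($n{\left(t \right)} = \frac{3}{4} + \frac{t - 3}{4} = \frac{3}{4} + \frac{-3 + t}{4} = \frac{3}{4} + \left(- \frac{3}{4} + \frac{t}{4}\right) = \frac{t}{4}$)
$o{\left(N,d \right)} = \frac{- \frac{3}{2} + d}{N + d}$ ($o{\left(N,d \right)} = \frac{d + \frac{1}{4} \left(-6\right)}{N + d} = \frac{d - \frac{3}{2}}{N + d} = \frac{- \frac{3}{2} + d}{N + d}$)
$\left(-553 + 26292\right) + o{\left(75,54 \right)} = \left(-553 + 26292\right) + \frac{- \frac{3}{2} + 54}{75 + 54} = 25739 + \frac{1}{129} \cdot \frac{105}{2} = 25739 + \frac{35}{86} = \frac{2213589}{86}$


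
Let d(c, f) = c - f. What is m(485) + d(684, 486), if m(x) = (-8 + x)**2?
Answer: 227727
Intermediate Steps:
m(485) + d(684, 486) = (-8 + 485)**2 + (684 - 1*486) = 477**2 + (684 - 486) = 227529 + 198 = 227727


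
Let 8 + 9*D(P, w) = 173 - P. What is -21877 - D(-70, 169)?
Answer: -197128/9 ≈ -21903.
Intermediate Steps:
D(P, w) = 55/3 - P/9 (D(P, w) = -8/9 + (173 - P)/9 = -8/9 + (173/9 - P/9) = 55/3 - P/9)
-21877 - D(-70, 169) = -21877 - (55/3 - 1/9*(-70)) = -21877 - (55/3 + 70/9) = -21877 - 1*235/9 = -21877 - 235/9 = -197128/9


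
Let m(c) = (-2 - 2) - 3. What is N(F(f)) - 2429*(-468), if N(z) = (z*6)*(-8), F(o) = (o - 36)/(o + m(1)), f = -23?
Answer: 5683388/5 ≈ 1.1367e+6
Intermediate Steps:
m(c) = -7 (m(c) = -4 - 3 = -7)
F(o) = (-36 + o)/(-7 + o) (F(o) = (o - 36)/(o - 7) = (-36 + o)/(-7 + o))
N(z) = -48*z (N(z) = (6*z)*(-8) = -48*z)
N(F(f)) - 2429*(-468) = -48*(-36 - 23)/(-7 - 23) - 2429*(-468) = -48*(-59)/(-30) + 1136772 = -(-8)*(-59)/5 + 1136772 = -48*59/30 + 1136772 = -472/5 + 1136772 = 5683388/5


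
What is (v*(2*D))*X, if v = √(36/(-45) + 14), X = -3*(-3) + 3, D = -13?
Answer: -312*√330/5 ≈ -1133.6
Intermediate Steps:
X = 12 (X = 9 + 3 = 12)
v = √330/5 (v = √(36*(-1/45) + 14) = √(-⅘ + 14) = √(66/5) = √330/5 ≈ 3.6332)
(v*(2*D))*X = ((√330/5)*(2*(-13)))*12 = ((√330/5)*(-26))*12 = -26*√330/5*12 = -312*√330/5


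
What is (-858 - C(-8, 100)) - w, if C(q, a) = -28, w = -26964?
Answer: 26134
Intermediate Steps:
(-858 - C(-8, 100)) - w = (-858 - 1*(-28)) - 1*(-26964) = (-858 + 28) + 26964 = -830 + 26964 = 26134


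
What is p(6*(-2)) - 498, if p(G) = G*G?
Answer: -354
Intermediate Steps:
p(G) = G**2
p(6*(-2)) - 498 = (6*(-2))**2 - 498 = (-12)**2 - 498 = 144 - 498 = -354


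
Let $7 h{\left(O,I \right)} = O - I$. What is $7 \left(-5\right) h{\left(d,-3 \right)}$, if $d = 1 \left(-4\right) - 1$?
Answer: $10$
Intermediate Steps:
$d = -5$ ($d = -4 - 1 = -5$)
$h{\left(O,I \right)} = - \frac{I}{7} + \frac{O}{7}$ ($h{\left(O,I \right)} = \frac{O - I}{7} = - \frac{I}{7} + \frac{O}{7}$)
$7 \left(-5\right) h{\left(d,-3 \right)} = 7 \left(-5\right) \left(\left(- \frac{1}{7}\right) \left(-3\right) + \frac{1}{7} \left(-5\right)\right) = - 35 \left(\frac{3}{7} - \frac{5}{7}\right) = \left(-35\right) \left(- \frac{2}{7}\right) = 10$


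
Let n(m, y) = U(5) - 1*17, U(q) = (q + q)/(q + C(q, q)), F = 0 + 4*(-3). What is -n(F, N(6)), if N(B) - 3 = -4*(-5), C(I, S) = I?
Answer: 16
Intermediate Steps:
N(B) = 23 (N(B) = 3 - 4*(-5) = 3 + 20 = 23)
F = -12 (F = 0 - 12 = -12)
U(q) = 1 (U(q) = (q + q)/(q + q) = (2*q)/((2*q)) = (2*q)*(1/(2*q)) = 1)
n(m, y) = -16 (n(m, y) = 1 - 1*17 = 1 - 17 = -16)
-n(F, N(6)) = -1*(-16) = 16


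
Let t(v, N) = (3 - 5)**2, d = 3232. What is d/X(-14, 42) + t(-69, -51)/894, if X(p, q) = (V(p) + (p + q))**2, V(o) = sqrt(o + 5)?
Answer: 1120903298/281095503 - 542976*I/628849 ≈ 3.9876 - 0.86344*I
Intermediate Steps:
V(o) = sqrt(5 + o)
t(v, N) = 4 (t(v, N) = (-2)**2 = 4)
X(p, q) = (p + q + sqrt(5 + p))**2 (X(p, q) = (sqrt(5 + p) + (p + q))**2 = (p + q + sqrt(5 + p))**2)
d/X(-14, 42) + t(-69, -51)/894 = 3232/((-14 + 42 + sqrt(5 - 14))**2) + 4/894 = 3232/((-14 + 42 + sqrt(-9))**2) + 4*(1/894) = 3232/((-14 + 42 + 3*I)**2) + 2/447 = 3232/((28 + 3*I)**2) + 2/447 = 3232/(28 + 3*I)**2 + 2/447 = 2/447 + 3232/(28 + 3*I)**2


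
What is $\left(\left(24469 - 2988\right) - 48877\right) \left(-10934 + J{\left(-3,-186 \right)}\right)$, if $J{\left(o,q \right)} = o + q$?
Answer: $304725708$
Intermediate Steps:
$\left(\left(24469 - 2988\right) - 48877\right) \left(-10934 + J{\left(-3,-186 \right)}\right) = \left(\left(24469 - 2988\right) - 48877\right) \left(-10934 - 189\right) = \left(21481 - 48877\right) \left(-11123\right) = \left(-27396\right) \left(-11123\right) = 304725708$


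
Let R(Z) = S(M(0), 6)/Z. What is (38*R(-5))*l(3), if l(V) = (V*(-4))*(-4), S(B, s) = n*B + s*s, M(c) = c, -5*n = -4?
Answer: -65664/5 ≈ -13133.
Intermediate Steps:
n = ⅘ (n = -⅕*(-4) = ⅘ ≈ 0.80000)
S(B, s) = s² + 4*B/5 (S(B, s) = 4*B/5 + s*s = 4*B/5 + s² = s² + 4*B/5)
R(Z) = 36/Z (R(Z) = (6² + (⅘)*0)/Z = (36 + 0)/Z = 36/Z)
l(V) = 16*V (l(V) = -4*V*(-4) = 16*V)
(38*R(-5))*l(3) = (38*(36/(-5)))*(16*3) = (38*(36*(-⅕)))*48 = (38*(-36/5))*48 = -1368/5*48 = -65664/5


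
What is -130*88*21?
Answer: -240240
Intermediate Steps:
-130*88*21 = -11440*21 = -240240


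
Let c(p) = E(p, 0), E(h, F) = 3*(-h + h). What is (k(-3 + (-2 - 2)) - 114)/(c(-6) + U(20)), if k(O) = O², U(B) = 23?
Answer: -65/23 ≈ -2.8261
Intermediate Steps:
E(h, F) = 0 (E(h, F) = 3*0 = 0)
c(p) = 0
(k(-3 + (-2 - 2)) - 114)/(c(-6) + U(20)) = ((-3 + (-2 - 2))² - 114)/(0 + 23) = ((-3 - 4)² - 114)/23 = ((-7)² - 114)*(1/23) = (49 - 114)*(1/23) = -65*1/23 = -65/23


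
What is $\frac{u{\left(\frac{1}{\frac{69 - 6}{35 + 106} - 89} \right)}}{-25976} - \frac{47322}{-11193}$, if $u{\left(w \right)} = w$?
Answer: $\frac{1705360630045}{403366289872} \approx 4.2278$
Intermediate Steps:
$\frac{u{\left(\frac{1}{\frac{69 - 6}{35 + 106} - 89} \right)}}{-25976} - \frac{47322}{-11193} = \frac{1}{\left(\frac{69 - 6}{35 + 106} - 89\right) \left(-25976\right)} - \frac{47322}{-11193} = \frac{1}{\frac{63}{141} - 89} \left(- \frac{1}{25976}\right) - - \frac{15774}{3731} = \frac{1}{63 \cdot \frac{1}{141} - 89} \left(- \frac{1}{25976}\right) + \frac{15774}{3731} = \frac{1}{\frac{21}{47} - 89} \left(- \frac{1}{25976}\right) + \frac{15774}{3731} = \frac{1}{- \frac{4162}{47}} \left(- \frac{1}{25976}\right) + \frac{15774}{3731} = \left(- \frac{47}{4162}\right) \left(- \frac{1}{25976}\right) + \frac{15774}{3731} = \frac{47}{108112112} + \frac{15774}{3731} = \frac{1705360630045}{403366289872}$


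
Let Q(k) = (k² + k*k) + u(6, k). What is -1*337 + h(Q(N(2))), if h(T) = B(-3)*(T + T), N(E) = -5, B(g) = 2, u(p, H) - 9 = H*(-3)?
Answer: -41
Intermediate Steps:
u(p, H) = 9 - 3*H (u(p, H) = 9 + H*(-3) = 9 - 3*H)
Q(k) = 9 - 3*k + 2*k² (Q(k) = (k² + k*k) + (9 - 3*k) = (k² + k²) + (9 - 3*k) = 2*k² + (9 - 3*k) = 9 - 3*k + 2*k²)
h(T) = 4*T (h(T) = 2*(T + T) = 2*(2*T) = 4*T)
-1*337 + h(Q(N(2))) = -1*337 + 4*(9 - 3*(-5) + 2*(-5)²) = -337 + 4*(9 + 15 + 2*25) = -337 + 4*(9 + 15 + 50) = -337 + 4*74 = -337 + 296 = -41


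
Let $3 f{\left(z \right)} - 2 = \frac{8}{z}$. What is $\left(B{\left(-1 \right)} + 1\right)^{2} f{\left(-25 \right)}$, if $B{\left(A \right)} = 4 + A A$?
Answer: $\frac{504}{25} \approx 20.16$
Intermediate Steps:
$f{\left(z \right)} = \frac{2}{3} + \frac{8}{3 z}$ ($f{\left(z \right)} = \frac{2}{3} + \frac{8 \frac{1}{z}}{3} = \frac{2}{3} + \frac{8}{3 z}$)
$B{\left(A \right)} = 4 + A^{2}$
$\left(B{\left(-1 \right)} + 1\right)^{2} f{\left(-25 \right)} = \left(\left(4 + \left(-1\right)^{2}\right) + 1\right)^{2} \frac{2 \left(4 - 25\right)}{3 \left(-25\right)} = \left(\left(4 + 1\right) + 1\right)^{2} \cdot \frac{2}{3} \left(- \frac{1}{25}\right) \left(-21\right) = \left(5 + 1\right)^{2} \cdot \frac{14}{25} = 6^{2} \cdot \frac{14}{25} = 36 \cdot \frac{14}{25} = \frac{504}{25}$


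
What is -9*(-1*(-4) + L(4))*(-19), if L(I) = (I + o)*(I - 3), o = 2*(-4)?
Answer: 0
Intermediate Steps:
o = -8
L(I) = (-8 + I)*(-3 + I) (L(I) = (I - 8)*(I - 3) = (-8 + I)*(-3 + I))
-9*(-1*(-4) + L(4))*(-19) = -9*(-1*(-4) + (24 + 4**2 - 11*4))*(-19) = -9*(4 + (24 + 16 - 44))*(-19) = -9*(4 - 4)*(-19) = -9*0*(-19) = 0*(-19) = 0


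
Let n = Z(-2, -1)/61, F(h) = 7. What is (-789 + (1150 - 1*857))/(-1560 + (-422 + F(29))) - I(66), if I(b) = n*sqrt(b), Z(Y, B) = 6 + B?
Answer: 496/1975 - 5*sqrt(66)/61 ≈ -0.41477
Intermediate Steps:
n = 5/61 (n = (6 - 1)/61 = 5*(1/61) = 5/61 ≈ 0.081967)
I(b) = 5*sqrt(b)/61
(-789 + (1150 - 1*857))/(-1560 + (-422 + F(29))) - I(66) = (-789 + (1150 - 1*857))/(-1560 + (-422 + 7)) - 5*sqrt(66)/61 = (-789 + (1150 - 857))/(-1560 - 415) - 5*sqrt(66)/61 = (-789 + 293)/(-1975) - 5*sqrt(66)/61 = -496*(-1/1975) - 5*sqrt(66)/61 = 496/1975 - 5*sqrt(66)/61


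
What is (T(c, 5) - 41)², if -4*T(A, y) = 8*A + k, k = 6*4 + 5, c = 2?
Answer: 43681/16 ≈ 2730.1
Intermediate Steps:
k = 29 (k = 24 + 5 = 29)
T(A, y) = -29/4 - 2*A (T(A, y) = -(8*A + 29)/4 = -(29 + 8*A)/4 = -29/4 - 2*A)
(T(c, 5) - 41)² = ((-29/4 - 2*2) - 41)² = ((-29/4 - 4) - 41)² = (-45/4 - 41)² = (-209/4)² = 43681/16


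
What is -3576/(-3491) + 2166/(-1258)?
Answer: -1531449/2195839 ≈ -0.69743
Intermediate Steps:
-3576/(-3491) + 2166/(-1258) = -3576*(-1/3491) + 2166*(-1/1258) = 3576/3491 - 1083/629 = -1531449/2195839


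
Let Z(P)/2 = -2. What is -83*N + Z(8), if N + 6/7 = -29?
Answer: 17319/7 ≈ 2474.1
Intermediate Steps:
N = -209/7 (N = -6/7 - 29 = -209/7 ≈ -29.857)
Z(P) = -4 (Z(P) = 2*(-2) = -4)
-83*N + Z(8) = -83*(-209/7) - 4 = 17347/7 - 4 = 17319/7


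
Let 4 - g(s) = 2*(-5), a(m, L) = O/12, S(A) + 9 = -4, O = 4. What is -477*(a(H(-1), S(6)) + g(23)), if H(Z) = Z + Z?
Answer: -6837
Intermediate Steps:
S(A) = -13 (S(A) = -9 - 4 = -13)
H(Z) = 2*Z
a(m, L) = ⅓ (a(m, L) = 4/12 = 4*(1/12) = ⅓)
g(s) = 14 (g(s) = 4 - 2*(-5) = 4 - 1*(-10) = 4 + 10 = 14)
-477*(a(H(-1), S(6)) + g(23)) = -477*(⅓ + 14) = -477*43/3 = -6837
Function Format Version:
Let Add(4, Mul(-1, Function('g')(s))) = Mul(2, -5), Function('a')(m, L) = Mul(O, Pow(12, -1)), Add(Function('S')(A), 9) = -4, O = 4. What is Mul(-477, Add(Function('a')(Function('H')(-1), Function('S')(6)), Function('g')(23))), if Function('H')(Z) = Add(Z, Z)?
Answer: -6837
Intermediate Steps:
Function('S')(A) = -13 (Function('S')(A) = Add(-9, -4) = -13)
Function('H')(Z) = Mul(2, Z)
Function('a')(m, L) = Rational(1, 3) (Function('a')(m, L) = Mul(4, Pow(12, -1)) = Mul(4, Rational(1, 12)) = Rational(1, 3))
Function('g')(s) = 14 (Function('g')(s) = Add(4, Mul(-1, Mul(2, -5))) = Add(4, Mul(-1, -10)) = Add(4, 10) = 14)
Mul(-477, Add(Function('a')(Function('H')(-1), Function('S')(6)), Function('g')(23))) = Mul(-477, Add(Rational(1, 3), 14)) = Mul(-477, Rational(43, 3)) = -6837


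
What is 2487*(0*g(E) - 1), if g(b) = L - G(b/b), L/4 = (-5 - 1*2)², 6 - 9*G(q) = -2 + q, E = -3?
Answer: -2487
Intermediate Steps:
G(q) = 8/9 - q/9 (G(q) = ⅔ - (-2 + q)/9 = ⅔ + (2/9 - q/9) = 8/9 - q/9)
L = 196 (L = 4*(-5 - 1*2)² = 4*(-5 - 2)² = 4*(-7)² = 4*49 = 196)
g(b) = 1757/9 (g(b) = 196 - (8/9 - b/(9*b)) = 196 - (8/9 - ⅑*1) = 196 - (8/9 - ⅑) = 196 - 1*7/9 = 196 - 7/9 = 1757/9)
2487*(0*g(E) - 1) = 2487*(0*(1757/9) - 1) = 2487*(0 - 1) = 2487*(-1) = -2487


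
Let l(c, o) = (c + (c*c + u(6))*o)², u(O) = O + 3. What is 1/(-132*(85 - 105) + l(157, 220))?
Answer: 1/29429724459529 ≈ 3.3979e-14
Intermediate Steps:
u(O) = 3 + O
l(c, o) = (c + o*(9 + c²))² (l(c, o) = (c + (c*c + (3 + 6))*o)² = (c + (c² + 9)*o)² = (c + (9 + c²)*o)² = (c + o*(9 + c²))²)
1/(-132*(85 - 105) + l(157, 220)) = 1/(-132*(85 - 105) + (157 + 9*220 + 220*157²)²) = 1/(-132*(-20) + (157 + 1980 + 220*24649)²) = 1/(2640 + (157 + 1980 + 5422780)²) = 1/(2640 + 5424917²) = 1/(2640 + 29429724456889) = 1/29429724459529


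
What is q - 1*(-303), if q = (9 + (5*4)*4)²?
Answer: 8224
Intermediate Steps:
q = 7921 (q = (9 + 20*4)² = (9 + 80)² = 89² = 7921)
q - 1*(-303) = 7921 - 1*(-303) = 7921 + 303 = 8224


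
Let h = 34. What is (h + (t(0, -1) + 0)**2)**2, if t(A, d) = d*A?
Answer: 1156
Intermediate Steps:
t(A, d) = A*d
(h + (t(0, -1) + 0)**2)**2 = (34 + (0*(-1) + 0)**2)**2 = (34 + (0 + 0)**2)**2 = (34 + 0**2)**2 = (34 + 0)**2 = 34**2 = 1156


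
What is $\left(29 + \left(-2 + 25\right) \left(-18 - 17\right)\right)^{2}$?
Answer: $602176$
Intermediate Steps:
$\left(29 + \left(-2 + 25\right) \left(-18 - 17\right)\right)^{2} = \left(29 + 23 \left(-35\right)\right)^{2} = \left(29 - 805\right)^{2} = \left(-776\right)^{2} = 602176$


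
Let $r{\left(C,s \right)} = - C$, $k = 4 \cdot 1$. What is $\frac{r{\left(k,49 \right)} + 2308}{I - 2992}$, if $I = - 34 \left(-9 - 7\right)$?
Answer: $- \frac{16}{17} \approx -0.94118$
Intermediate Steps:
$k = 4$
$I = 544$ ($I = \left(-34\right) \left(-16\right) = 544$)
$\frac{r{\left(k,49 \right)} + 2308}{I - 2992} = \frac{\left(-1\right) 4 + 2308}{544 - 2992} = \frac{-4 + 2308}{-2448} = 2304 \left(- \frac{1}{2448}\right) = - \frac{16}{17}$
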